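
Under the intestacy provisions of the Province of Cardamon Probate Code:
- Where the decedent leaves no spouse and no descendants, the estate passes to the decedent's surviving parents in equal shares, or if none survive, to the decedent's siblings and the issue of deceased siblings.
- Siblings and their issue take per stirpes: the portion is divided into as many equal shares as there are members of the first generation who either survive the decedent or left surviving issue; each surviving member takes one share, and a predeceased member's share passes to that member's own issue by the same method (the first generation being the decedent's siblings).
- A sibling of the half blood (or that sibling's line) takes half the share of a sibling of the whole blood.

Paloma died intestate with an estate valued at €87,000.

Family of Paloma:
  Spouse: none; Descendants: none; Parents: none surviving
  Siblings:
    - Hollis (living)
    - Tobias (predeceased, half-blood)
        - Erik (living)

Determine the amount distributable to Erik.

The entire €87,000 passes to the siblings and their issue.
Counting each half-blood sibling's line as half a unit, there are 3/2 units in €87,000, so one unit is €58,000. Whole-blood lines (Hollis) take €58,000 each; half-blood lines (Tobias) take €29,000 each.
Tobias's share (€29,000) passes entirely to Erik.

Erik receives €29,000.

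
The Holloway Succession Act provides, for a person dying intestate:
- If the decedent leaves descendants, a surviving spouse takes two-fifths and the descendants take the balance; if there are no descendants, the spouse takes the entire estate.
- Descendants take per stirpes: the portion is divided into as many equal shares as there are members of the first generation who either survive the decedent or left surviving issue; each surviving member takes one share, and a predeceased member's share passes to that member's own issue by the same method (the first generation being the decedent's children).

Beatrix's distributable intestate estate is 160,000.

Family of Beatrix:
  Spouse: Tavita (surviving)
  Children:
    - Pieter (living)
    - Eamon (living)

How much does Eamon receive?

Eamon receives 48,000.

Tavita takes two-fifths of 160,000 = 64,000. The remaining 96,000 passes to the descendants.
The descendants' portion (96,000) is divided into 2 shares of 48,000: Pieter and Eamon each take 48,000.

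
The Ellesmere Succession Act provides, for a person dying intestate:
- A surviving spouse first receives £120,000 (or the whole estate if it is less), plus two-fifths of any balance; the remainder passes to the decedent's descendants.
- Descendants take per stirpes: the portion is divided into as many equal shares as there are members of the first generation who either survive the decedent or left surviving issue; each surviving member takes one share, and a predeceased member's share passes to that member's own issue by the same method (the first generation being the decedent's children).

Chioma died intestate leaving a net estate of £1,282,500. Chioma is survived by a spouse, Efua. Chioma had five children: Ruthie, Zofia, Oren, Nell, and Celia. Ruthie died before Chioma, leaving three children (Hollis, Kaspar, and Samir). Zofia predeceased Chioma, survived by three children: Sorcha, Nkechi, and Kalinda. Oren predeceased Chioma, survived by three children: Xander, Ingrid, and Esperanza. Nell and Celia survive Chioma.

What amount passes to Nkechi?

Efua first takes £120,000, leaving a balance of £1,162,500. Efua then takes two-fifths of the balance (£465,000), for a total of £585,000. The remaining £697,500 passes to the descendants.
The descendants' portion (£697,500) is divided into 5 shares of £139,500: Nell and Celia each take £139,500; Ruthie's £139,500 share passes to Ruthie's issue; Zofia's £139,500 share passes to Zofia's issue; Oren's £139,500 share passes to Oren's issue.
Ruthie's share (£139,500) is divided into 3 shares of £46,500: Hollis, Kaspar, and Samir each take £46,500.
Zofia's share (£139,500) is divided into 3 shares of £46,500: Sorcha, Nkechi, and Kalinda each take £46,500.
Oren's share (£139,500) is divided into 3 shares of £46,500: Xander, Ingrid, and Esperanza each take £46,500.

Nkechi receives £46,500.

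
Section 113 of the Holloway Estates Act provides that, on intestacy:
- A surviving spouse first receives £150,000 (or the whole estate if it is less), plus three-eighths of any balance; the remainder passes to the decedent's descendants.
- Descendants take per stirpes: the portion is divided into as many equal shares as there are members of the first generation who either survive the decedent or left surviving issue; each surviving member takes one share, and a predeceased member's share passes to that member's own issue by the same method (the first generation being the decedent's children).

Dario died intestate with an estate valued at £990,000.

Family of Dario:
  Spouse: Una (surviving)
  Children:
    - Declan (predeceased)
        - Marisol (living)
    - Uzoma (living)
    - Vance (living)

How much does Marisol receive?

Una first takes £150,000, leaving a balance of £840,000. Una then takes three-eighths of the balance (£315,000), for a total of £465,000. The remaining £525,000 passes to the descendants.
The descendants' portion (£525,000) is divided into 3 shares of £175,000: Uzoma and Vance each take £175,000; Declan's £175,000 share passes to Declan's issue.
Declan's share (£175,000) passes entirely to Marisol.

Marisol receives £175,000.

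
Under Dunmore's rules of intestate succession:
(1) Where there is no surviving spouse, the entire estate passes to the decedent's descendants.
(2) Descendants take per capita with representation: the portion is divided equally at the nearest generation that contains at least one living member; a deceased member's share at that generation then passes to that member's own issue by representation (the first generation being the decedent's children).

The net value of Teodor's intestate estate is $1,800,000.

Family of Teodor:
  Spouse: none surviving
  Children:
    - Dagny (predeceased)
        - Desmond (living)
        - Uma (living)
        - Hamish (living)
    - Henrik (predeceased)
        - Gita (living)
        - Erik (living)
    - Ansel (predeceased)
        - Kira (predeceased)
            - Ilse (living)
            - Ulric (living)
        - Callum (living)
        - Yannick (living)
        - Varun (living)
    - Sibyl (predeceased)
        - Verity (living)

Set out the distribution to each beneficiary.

The entire $1,800,000 passes to the descendants.
No child survives, so the initial division is made at the grandchildren's generation.
That amount ($1,800,000) is divided into 10 shares of $180,000: Desmond, Uma, Hamish, Gita, Erik, Callum, Yannick, Varun, and Verity each take $180,000; Kira's $180,000 share passes to Kira's issue.
Kira's share ($180,000) is divided into 2 shares of $90,000: Ilse and Ulric each take $90,000.

Desmond: $180,000; Uma: $180,000; Hamish: $180,000; Gita: $180,000; Erik: $180,000; Ilse: $90,000; Ulric: $90,000; Callum: $180,000; Yannick: $180,000; Varun: $180,000; Verity: $180,000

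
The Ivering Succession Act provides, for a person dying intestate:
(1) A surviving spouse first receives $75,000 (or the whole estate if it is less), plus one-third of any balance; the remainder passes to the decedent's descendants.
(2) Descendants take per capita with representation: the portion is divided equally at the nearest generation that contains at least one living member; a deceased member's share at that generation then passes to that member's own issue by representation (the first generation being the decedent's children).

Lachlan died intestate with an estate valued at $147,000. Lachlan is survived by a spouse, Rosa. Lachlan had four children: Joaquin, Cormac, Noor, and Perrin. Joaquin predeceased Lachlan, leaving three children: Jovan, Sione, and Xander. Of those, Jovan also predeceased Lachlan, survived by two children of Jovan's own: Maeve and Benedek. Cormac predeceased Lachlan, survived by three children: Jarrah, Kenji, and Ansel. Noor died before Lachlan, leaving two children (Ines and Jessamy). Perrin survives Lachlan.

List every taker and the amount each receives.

Rosa: $99,000; Maeve: $2,000; Benedek: $2,000; Sione: $4,000; Xander: $4,000; Jarrah: $4,000; Kenji: $4,000; Ansel: $4,000; Ines: $6,000; Jessamy: $6,000; Perrin: $12,000

Rosa first takes $75,000, leaving a balance of $72,000. Rosa then takes one-third of the balance ($24,000), for a total of $99,000. The remaining $48,000 passes to the descendants.
The descendants' portion ($48,000) is divided into 4 shares of $12,000: Perrin takes $12,000; Joaquin's $12,000 share passes to Joaquin's issue; Cormac's $12,000 share passes to Cormac's issue; Noor's $12,000 share passes to Noor's issue.
Joaquin's share ($12,000) is divided into 3 shares of $4,000: Sione and Xander each take $4,000; Jovan's $4,000 share passes to Jovan's issue.
Jovan's share ($4,000) is divided into 2 shares of $2,000: Maeve and Benedek each take $2,000.
Cormac's share ($12,000) is divided into 3 shares of $4,000: Jarrah, Kenji, and Ansel each take $4,000.
Noor's share ($12,000) is divided into 2 shares of $6,000: Ines and Jessamy each take $6,000.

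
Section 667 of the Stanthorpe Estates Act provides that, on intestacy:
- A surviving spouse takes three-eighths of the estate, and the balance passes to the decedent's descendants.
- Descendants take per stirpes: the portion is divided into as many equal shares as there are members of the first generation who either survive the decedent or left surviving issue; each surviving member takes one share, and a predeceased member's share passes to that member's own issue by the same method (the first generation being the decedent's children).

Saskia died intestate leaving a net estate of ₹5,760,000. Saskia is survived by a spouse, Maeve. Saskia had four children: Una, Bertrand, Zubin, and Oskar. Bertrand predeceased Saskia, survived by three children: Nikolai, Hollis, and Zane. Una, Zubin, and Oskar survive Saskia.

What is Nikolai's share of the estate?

Nikolai receives ₹300,000.

Maeve takes three-eighths of ₹5,760,000 = ₹2,160,000. The remaining ₹3,600,000 passes to the descendants.
The descendants' portion (₹3,600,000) is divided into 4 shares of ₹900,000: Una, Zubin, and Oskar each take ₹900,000; Bertrand's ₹900,000 share passes to Bertrand's issue.
Bertrand's share (₹900,000) is divided into 3 shares of ₹300,000: Nikolai, Hollis, and Zane each take ₹300,000.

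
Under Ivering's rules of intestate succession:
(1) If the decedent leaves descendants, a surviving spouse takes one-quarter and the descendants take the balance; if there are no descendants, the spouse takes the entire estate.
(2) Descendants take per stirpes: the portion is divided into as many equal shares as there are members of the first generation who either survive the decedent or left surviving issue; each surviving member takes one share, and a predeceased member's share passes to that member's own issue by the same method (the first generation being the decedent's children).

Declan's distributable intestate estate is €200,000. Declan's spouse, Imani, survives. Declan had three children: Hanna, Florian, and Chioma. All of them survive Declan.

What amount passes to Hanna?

Imani takes one-quarter of €200,000 = €50,000. The remaining €150,000 passes to the descendants.
The descendants' portion (€150,000) is divided into 3 shares of €50,000: Hanna, Florian, and Chioma each take €50,000.

Hanna receives €50,000.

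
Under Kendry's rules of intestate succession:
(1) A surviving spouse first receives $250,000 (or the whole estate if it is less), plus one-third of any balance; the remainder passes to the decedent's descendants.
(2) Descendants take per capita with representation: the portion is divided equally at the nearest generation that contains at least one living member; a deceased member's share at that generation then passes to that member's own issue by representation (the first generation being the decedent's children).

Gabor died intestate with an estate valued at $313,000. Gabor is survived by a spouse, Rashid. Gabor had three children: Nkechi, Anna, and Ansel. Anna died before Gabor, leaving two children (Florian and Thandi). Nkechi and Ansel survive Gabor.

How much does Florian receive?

Rashid first takes $250,000, leaving a balance of $63,000. Rashid then takes one-third of the balance ($21,000), for a total of $271,000. The remaining $42,000 passes to the descendants.
The descendants' portion ($42,000) is divided into 3 shares of $14,000: Nkechi and Ansel each take $14,000; Anna's $14,000 share passes to Anna's issue.
Anna's share ($14,000) is divided into 2 shares of $7,000: Florian and Thandi each take $7,000.

Florian receives $7,000.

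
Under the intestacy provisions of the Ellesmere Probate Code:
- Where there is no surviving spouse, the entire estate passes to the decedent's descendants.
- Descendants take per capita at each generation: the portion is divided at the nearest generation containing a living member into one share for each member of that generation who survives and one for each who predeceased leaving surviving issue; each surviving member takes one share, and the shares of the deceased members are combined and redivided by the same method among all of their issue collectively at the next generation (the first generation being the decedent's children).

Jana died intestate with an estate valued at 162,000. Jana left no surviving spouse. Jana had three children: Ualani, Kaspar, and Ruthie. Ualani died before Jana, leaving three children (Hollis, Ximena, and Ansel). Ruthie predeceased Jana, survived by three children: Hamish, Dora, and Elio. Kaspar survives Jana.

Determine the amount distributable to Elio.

Elio receives 18,000.

The entire 162,000 passes to the descendants.
That amount (162,000) is divided at the children's generation into 3 shares of 54,000. Kaspar takes 54,000. The 2 shares of the deceased (Ualani and Ruthie) are combined into a pool of 108,000.
That pool (108,000) is divided at the grandchildren's generation equally among Hollis, Ximena, Ansel, Hamish, Dora, and Elio: 18,000 each.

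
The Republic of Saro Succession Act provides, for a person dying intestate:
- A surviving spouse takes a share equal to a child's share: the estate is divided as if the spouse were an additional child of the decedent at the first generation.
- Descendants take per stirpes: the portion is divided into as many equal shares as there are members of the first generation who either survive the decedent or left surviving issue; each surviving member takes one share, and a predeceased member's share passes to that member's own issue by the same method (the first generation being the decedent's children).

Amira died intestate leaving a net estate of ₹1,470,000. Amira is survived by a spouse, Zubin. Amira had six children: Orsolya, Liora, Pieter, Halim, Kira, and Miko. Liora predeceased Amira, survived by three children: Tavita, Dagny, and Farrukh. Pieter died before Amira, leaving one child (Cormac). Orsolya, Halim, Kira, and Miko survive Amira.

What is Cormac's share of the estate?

Cormac receives ₹210,000.

The spouse counts as an additional share at the children's level, so there are 7 primary shares of ₹210,000. Zubin takes one such share (₹210,000).
The children's combined portion (₹1,260,000) is divided into 6 shares of ₹210,000: Orsolya, Halim, Kira, and Miko each take ₹210,000; Liora's ₹210,000 share passes to Liora's issue; Pieter's ₹210,000 share passes to Pieter's issue.
Liora's share (₹210,000) is divided into 3 shares of ₹70,000: Tavita, Dagny, and Farrukh each take ₹70,000.
Pieter's share (₹210,000) passes entirely to Cormac.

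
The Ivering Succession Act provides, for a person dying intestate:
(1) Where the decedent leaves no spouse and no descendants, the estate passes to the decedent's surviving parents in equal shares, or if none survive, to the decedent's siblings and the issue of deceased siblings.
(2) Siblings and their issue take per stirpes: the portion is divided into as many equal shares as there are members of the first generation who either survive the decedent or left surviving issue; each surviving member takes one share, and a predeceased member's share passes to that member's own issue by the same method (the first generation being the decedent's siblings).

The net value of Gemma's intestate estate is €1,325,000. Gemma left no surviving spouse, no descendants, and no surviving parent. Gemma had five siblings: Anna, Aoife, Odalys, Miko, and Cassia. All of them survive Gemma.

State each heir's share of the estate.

Anna: €265,000; Aoife: €265,000; Odalys: €265,000; Miko: €265,000; Cassia: €265,000

The entire €1,325,000 passes to the siblings and their issue.
That amount (€1,325,000) is divided into 5 shares of €265,000: Anna, Aoife, Odalys, Miko, and Cassia each take €265,000.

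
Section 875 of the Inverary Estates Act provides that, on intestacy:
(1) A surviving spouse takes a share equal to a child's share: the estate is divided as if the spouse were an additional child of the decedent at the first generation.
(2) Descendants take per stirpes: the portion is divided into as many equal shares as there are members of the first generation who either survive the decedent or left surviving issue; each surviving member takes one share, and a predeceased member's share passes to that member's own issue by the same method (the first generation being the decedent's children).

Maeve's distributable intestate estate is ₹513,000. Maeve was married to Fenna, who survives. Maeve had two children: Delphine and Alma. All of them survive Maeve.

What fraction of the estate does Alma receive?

Alma receives 1/3 of the estate.

The spouse counts as an additional share at the children's level, so there are 3 primary shares of ₹171,000. Fenna takes one such share (₹171,000).
The children's combined portion (₹342,000) is divided into 2 shares of ₹171,000: Delphine and Alma each take ₹171,000.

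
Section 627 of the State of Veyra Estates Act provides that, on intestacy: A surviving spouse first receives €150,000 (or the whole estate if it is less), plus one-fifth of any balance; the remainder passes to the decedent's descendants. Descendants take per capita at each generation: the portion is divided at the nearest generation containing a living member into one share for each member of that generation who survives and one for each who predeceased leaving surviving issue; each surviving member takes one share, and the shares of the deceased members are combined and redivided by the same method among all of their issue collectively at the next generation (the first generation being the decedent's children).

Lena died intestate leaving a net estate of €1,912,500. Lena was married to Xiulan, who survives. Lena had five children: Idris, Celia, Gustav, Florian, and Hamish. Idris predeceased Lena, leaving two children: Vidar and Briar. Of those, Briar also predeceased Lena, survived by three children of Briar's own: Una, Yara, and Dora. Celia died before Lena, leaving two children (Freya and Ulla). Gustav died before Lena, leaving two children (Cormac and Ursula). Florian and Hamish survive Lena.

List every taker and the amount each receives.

Xiulan first takes €150,000, leaving a balance of €1,762,500. Xiulan then takes one-fifth of the balance (€352,500), for a total of €502,500. The remaining €1,410,000 passes to the descendants.
The descendants' portion (€1,410,000) is divided at the children's generation into 5 shares of €282,000. Florian and Hamish each take €282,000. The 3 shares of the deceased (Idris, Celia, and Gustav) are combined into a pool of €846,000.
That pool (€846,000) is divided at the grandchildren's generation into 6 shares of €141,000. Vidar, Freya, Ulla, Cormac, and Ursula each take €141,000. The remaining share for the deceased Briar (€141,000) is carried to the next generation.
That pool (€141,000) is divided at the great-grandchildren's generation equally among Una, Yara, and Dora: €47,000 each.

Xiulan: €502,500; Vidar: €141,000; Una: €47,000; Yara: €47,000; Dora: €47,000; Freya: €141,000; Ulla: €141,000; Cormac: €141,000; Ursula: €141,000; Florian: €282,000; Hamish: €282,000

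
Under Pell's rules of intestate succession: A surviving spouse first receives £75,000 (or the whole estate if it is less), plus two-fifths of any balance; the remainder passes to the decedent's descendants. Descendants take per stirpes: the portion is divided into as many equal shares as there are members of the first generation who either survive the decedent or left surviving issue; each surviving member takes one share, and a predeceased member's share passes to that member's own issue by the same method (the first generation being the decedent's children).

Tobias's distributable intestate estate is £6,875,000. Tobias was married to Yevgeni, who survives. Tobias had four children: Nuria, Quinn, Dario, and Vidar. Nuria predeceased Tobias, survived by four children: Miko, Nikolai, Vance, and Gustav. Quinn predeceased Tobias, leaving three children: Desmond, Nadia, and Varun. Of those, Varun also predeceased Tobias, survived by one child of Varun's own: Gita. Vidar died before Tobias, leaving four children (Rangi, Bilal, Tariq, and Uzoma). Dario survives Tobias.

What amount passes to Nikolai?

Nikolai receives £255,000.

Yevgeni first takes £75,000, leaving a balance of £6,800,000. Yevgeni then takes two-fifths of the balance (£2,720,000), for a total of £2,795,000. The remaining £4,080,000 passes to the descendants.
The descendants' portion (£4,080,000) is divided into 4 shares of £1,020,000: Dario takes £1,020,000; Nuria's £1,020,000 share passes to Nuria's issue; Quinn's £1,020,000 share passes to Quinn's issue; Vidar's £1,020,000 share passes to Vidar's issue.
Nuria's share (£1,020,000) is divided into 4 shares of £255,000: Miko, Nikolai, Vance, and Gustav each take £255,000.
Quinn's share (£1,020,000) is divided into 3 shares of £340,000: Desmond and Nadia each take £340,000; Varun's £340,000 share passes to Varun's issue.
Varun's share (£340,000) passes entirely to Gita.
Vidar's share (£1,020,000) is divided into 4 shares of £255,000: Rangi, Bilal, Tariq, and Uzoma each take £255,000.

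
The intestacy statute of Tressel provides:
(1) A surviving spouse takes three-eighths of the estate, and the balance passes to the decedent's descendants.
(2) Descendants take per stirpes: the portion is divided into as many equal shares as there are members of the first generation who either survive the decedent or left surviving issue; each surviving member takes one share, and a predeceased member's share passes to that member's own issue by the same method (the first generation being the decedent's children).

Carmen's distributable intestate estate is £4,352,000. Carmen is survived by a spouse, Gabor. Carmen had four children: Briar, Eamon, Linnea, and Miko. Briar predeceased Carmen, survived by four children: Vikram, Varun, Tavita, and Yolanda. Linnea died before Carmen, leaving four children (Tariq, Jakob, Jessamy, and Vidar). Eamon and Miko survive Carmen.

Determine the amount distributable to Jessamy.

Gabor takes three-eighths of £4,352,000 = £1,632,000. The remaining £2,720,000 passes to the descendants.
The descendants' portion (£2,720,000) is divided into 4 shares of £680,000: Eamon and Miko each take £680,000; Briar's £680,000 share passes to Briar's issue; Linnea's £680,000 share passes to Linnea's issue.
Briar's share (£680,000) is divided into 4 shares of £170,000: Vikram, Varun, Tavita, and Yolanda each take £170,000.
Linnea's share (£680,000) is divided into 4 shares of £170,000: Tariq, Jakob, Jessamy, and Vidar each take £170,000.

Jessamy receives £170,000.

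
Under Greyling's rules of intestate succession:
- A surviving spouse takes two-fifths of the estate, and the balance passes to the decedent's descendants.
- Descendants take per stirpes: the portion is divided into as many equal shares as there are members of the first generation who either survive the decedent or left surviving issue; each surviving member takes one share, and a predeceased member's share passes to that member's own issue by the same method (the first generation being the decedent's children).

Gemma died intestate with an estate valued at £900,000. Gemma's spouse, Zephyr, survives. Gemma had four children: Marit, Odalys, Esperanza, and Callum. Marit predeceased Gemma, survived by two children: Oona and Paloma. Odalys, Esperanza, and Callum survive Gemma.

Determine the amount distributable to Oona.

Zephyr takes two-fifths of £900,000 = £360,000. The remaining £540,000 passes to the descendants.
The descendants' portion (£540,000) is divided into 4 shares of £135,000: Odalys, Esperanza, and Callum each take £135,000; Marit's £135,000 share passes to Marit's issue.
Marit's share (£135,000) is divided into 2 shares of £67,500: Oona and Paloma each take £67,500.

Oona receives £67,500.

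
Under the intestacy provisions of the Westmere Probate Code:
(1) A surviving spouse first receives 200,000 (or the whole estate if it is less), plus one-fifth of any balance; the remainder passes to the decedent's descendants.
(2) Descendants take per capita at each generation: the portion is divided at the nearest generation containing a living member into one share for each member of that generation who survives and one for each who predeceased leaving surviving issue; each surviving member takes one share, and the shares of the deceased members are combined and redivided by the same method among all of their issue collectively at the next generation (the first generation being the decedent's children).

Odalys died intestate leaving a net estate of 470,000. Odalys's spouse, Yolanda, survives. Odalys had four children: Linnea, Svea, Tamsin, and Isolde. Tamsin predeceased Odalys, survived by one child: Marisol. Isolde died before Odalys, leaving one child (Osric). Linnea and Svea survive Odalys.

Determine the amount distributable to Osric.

Yolanda first takes 200,000, leaving a balance of 270,000. Yolanda then takes one-fifth of the balance (54,000), for a total of 254,000. The remaining 216,000 passes to the descendants.
The descendants' portion (216,000) is divided at the children's generation into 4 shares of 54,000. Linnea and Svea each take 54,000. The 2 shares of the deceased (Tamsin and Isolde) are combined into a pool of 108,000.
That pool (108,000) is divided at the grandchildren's generation equally among Marisol and Osric: 54,000 each.

Osric receives 54,000.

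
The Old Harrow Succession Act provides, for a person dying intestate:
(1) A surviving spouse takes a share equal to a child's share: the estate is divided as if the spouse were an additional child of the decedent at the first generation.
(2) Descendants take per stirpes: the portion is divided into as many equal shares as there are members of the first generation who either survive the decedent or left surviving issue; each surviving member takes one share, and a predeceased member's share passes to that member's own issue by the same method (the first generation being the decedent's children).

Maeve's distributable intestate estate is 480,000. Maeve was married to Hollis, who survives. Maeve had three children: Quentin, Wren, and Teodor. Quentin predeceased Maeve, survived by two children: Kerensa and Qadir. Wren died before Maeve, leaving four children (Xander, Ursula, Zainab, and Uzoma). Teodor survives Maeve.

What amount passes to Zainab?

Zainab receives 30,000.

The spouse counts as an additional share at the children's level, so there are 4 primary shares of 120,000. Hollis takes one such share (120,000).
The children's combined portion (360,000) is divided into 3 shares of 120,000: Teodor takes 120,000; Quentin's 120,000 share passes to Quentin's issue; Wren's 120,000 share passes to Wren's issue.
Quentin's share (120,000) is divided into 2 shares of 60,000: Kerensa and Qadir each take 60,000.
Wren's share (120,000) is divided into 4 shares of 30,000: Xander, Ursula, Zainab, and Uzoma each take 30,000.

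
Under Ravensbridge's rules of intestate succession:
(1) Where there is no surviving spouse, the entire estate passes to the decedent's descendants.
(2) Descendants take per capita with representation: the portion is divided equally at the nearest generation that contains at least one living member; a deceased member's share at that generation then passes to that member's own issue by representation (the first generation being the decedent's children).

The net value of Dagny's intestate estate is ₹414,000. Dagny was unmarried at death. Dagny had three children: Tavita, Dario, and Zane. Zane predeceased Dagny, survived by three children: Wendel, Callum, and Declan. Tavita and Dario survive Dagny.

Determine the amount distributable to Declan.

Declan receives ₹46,000.

The entire ₹414,000 passes to the descendants.
That amount (₹414,000) is divided into 3 shares of ₹138,000: Tavita and Dario each take ₹138,000; Zane's ₹138,000 share passes to Zane's issue.
Zane's share (₹138,000) is divided into 3 shares of ₹46,000: Wendel, Callum, and Declan each take ₹46,000.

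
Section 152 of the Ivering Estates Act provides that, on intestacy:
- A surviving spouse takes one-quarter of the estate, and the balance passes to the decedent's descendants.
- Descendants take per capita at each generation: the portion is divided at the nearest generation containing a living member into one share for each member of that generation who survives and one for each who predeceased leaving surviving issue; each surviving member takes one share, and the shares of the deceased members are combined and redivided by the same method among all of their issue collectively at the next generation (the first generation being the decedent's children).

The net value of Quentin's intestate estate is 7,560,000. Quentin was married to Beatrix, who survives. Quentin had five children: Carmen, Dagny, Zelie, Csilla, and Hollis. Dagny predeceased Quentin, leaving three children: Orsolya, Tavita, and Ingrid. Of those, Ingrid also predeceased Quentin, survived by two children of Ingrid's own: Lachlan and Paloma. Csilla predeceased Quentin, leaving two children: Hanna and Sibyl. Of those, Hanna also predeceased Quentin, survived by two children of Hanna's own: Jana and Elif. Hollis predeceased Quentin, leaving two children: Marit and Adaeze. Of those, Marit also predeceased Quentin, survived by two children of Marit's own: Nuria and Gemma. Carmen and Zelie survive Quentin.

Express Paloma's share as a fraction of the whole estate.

Beatrix takes one-quarter of 7,560,000 = 1,890,000. The remaining 5,670,000 passes to the descendants.
The descendants' portion (5,670,000) is divided at the children's generation into 5 shares of 1,134,000. Carmen and Zelie each take 1,134,000. The 3 shares of the deceased (Dagny, Csilla, and Hollis) are combined into a pool of 3,402,000.
That pool (3,402,000) is divided at the grandchildren's generation into 7 shares of 486,000. Orsolya, Tavita, Sibyl, and Adaeze each take 486,000. The 3 shares of the deceased (Ingrid, Hanna, and Marit) are combined into a pool of 1,458,000.
That pool (1,458,000) is divided at the great-grandchildren's generation equally among Lachlan, Paloma, Jana, Elif, Nuria, and Gemma: 243,000 each.

Paloma receives 9/280 of the estate.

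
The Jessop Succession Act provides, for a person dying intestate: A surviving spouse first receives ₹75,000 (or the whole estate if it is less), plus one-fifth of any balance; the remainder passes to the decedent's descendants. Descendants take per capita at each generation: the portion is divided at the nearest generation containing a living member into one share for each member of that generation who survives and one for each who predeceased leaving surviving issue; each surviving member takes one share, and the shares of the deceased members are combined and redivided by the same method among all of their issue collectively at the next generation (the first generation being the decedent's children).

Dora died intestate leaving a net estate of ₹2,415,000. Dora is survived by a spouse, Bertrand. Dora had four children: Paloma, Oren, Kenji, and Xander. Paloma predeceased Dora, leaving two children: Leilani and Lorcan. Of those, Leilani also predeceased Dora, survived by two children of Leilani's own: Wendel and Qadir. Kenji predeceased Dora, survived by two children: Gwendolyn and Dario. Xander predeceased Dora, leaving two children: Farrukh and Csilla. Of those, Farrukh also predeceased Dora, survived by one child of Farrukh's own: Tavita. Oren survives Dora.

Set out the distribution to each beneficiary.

Bertrand: ₹543,000; Wendel: ₹156,000; Qadir: ₹156,000; Lorcan: ₹234,000; Oren: ₹468,000; Gwendolyn: ₹234,000; Dario: ₹234,000; Tavita: ₹156,000; Csilla: ₹234,000

Bertrand first takes ₹75,000, leaving a balance of ₹2,340,000. Bertrand then takes one-fifth of the balance (₹468,000), for a total of ₹543,000. The remaining ₹1,872,000 passes to the descendants.
The descendants' portion (₹1,872,000) is divided at the children's generation into 4 shares of ₹468,000. Oren takes ₹468,000. The 3 shares of the deceased (Paloma, Kenji, and Xander) are combined into a pool of ₹1,404,000.
That pool (₹1,404,000) is divided at the grandchildren's generation into 6 shares of ₹234,000. Lorcan, Gwendolyn, Dario, and Csilla each take ₹234,000. The 2 shares of the deceased (Leilani and Farrukh) are combined into a pool of ₹468,000.
That pool (₹468,000) is divided at the great-grandchildren's generation equally among Wendel, Qadir, and Tavita: ₹156,000 each.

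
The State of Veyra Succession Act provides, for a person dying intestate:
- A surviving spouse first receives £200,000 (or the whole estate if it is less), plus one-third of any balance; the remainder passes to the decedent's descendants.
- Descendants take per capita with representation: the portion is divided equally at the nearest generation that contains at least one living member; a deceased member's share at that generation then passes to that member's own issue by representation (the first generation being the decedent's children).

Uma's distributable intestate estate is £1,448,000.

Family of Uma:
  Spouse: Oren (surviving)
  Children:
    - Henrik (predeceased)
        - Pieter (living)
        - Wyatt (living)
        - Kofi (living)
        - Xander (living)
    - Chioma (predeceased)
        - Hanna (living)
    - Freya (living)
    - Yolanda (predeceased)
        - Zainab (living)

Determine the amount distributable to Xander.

Xander receives £52,000.

Oren first takes £200,000, leaving a balance of £1,248,000. Oren then takes one-third of the balance (£416,000), for a total of £616,000. The remaining £832,000 passes to the descendants.
The descendants' portion (£832,000) is divided into 4 shares of £208,000: Freya takes £208,000; Henrik's £208,000 share passes to Henrik's issue; Chioma's £208,000 share passes to Chioma's issue; Yolanda's £208,000 share passes to Yolanda's issue.
Henrik's share (£208,000) is divided into 4 shares of £52,000: Pieter, Wyatt, Kofi, and Xander each take £52,000.
Chioma's share (£208,000) passes entirely to Hanna.
Yolanda's share (£208,000) passes entirely to Zainab.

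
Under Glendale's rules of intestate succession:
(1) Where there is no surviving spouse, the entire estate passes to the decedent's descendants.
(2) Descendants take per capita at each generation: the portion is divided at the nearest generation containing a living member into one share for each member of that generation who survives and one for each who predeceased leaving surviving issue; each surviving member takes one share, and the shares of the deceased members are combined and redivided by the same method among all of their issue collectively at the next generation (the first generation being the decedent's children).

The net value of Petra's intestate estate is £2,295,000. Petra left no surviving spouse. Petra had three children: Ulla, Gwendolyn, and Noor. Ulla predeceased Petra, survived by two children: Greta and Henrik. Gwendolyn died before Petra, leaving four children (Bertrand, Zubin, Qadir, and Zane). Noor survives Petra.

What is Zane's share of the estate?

The entire £2,295,000 passes to the descendants.
That amount (£2,295,000) is divided at the children's generation into 3 shares of £765,000. Noor takes £765,000. The 2 shares of the deceased (Ulla and Gwendolyn) are combined into a pool of £1,530,000.
That pool (£1,530,000) is divided at the grandchildren's generation equally among Greta, Henrik, Bertrand, Zubin, Qadir, and Zane: £255,000 each.

Zane receives £255,000.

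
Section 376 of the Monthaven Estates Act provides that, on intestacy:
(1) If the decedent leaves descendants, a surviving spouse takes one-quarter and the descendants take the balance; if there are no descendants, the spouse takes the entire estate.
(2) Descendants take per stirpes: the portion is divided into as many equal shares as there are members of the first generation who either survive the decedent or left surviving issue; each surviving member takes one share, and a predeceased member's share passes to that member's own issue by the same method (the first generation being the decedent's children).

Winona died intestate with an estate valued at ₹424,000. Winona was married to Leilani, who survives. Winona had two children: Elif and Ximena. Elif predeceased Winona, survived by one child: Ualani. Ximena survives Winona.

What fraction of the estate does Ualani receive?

Leilani takes one-quarter of ₹424,000 = ₹106,000. The remaining ₹318,000 passes to the descendants.
The descendants' portion (₹318,000) is divided into 2 shares of ₹159,000: Ximena takes ₹159,000; Elif's ₹159,000 share passes to Elif's issue.
Elif's share (₹159,000) passes entirely to Ualani.

Ualani receives 3/8 of the estate.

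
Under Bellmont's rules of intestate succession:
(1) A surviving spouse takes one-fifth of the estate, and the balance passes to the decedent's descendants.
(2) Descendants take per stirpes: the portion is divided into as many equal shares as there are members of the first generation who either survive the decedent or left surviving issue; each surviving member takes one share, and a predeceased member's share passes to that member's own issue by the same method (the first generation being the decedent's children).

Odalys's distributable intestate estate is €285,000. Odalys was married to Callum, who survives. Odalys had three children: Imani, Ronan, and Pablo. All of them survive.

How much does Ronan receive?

Ronan receives €76,000.

Callum takes one-fifth of €285,000 = €57,000. The remaining €228,000 passes to the descendants.
The descendants' portion (€228,000) is divided into 3 shares of €76,000: Imani, Ronan, and Pablo each take €76,000.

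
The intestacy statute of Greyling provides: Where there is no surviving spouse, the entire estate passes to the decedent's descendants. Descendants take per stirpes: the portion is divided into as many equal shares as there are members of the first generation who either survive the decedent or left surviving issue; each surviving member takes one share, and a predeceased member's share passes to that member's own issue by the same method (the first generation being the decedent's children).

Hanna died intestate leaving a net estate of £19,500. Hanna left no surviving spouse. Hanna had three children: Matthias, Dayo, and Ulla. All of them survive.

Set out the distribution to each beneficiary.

Matthias: £6,500; Dayo: £6,500; Ulla: £6,500

The entire £19,500 passes to the descendants.
That amount (£19,500) is divided into 3 shares of £6,500: Matthias, Dayo, and Ulla each take £6,500.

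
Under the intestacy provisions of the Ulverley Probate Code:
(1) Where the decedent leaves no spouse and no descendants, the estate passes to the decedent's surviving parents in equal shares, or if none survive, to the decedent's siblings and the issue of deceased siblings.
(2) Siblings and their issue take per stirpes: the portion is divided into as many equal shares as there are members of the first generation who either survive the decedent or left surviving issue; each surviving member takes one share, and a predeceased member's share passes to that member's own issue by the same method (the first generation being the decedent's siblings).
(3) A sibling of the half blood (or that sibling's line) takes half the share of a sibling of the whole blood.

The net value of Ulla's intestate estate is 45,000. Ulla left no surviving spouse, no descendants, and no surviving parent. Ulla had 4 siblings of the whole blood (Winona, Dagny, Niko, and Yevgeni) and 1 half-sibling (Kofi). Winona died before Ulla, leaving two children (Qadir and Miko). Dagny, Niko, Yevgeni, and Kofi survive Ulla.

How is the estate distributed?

The entire 45,000 passes to the siblings and their issue.
Counting each half-blood sibling's line as half a unit, there are 9/2 units in 45,000, so one unit is 10,000. Whole-blood lines (Winona, Dagny, Niko, and Yevgeni) take 10,000 each; half-blood lines (Kofi) take 5,000 each.
Winona's share (10,000) is divided into 2 shares of 5,000: Qadir and Miko each take 5,000.

Qadir: 5,000; Miko: 5,000; Dagny: 10,000; Niko: 10,000; Yevgeni: 10,000; Kofi: 5,000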